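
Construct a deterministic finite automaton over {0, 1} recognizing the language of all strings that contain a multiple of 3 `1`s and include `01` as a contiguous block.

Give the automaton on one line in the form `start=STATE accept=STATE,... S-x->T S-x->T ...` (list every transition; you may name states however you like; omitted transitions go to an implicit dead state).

start=q0 accept=q8 q0-0->q1 q0-1->q2 q1-0->q1 q1-1->q3 q2-0->q4 q2-1->q5 q3-0->q3 q3-1->q6 q4-0->q4 q4-1->q6 q5-0->q7 q5-1->q0 q6-0->q6 q6-1->q8 q7-0->q7 q7-1->q8 q8-0->q8 q8-1->q3

Run two small machines in parallel and take their product. One (3 states) tracks the count of `1`s modulo 3; the other (3 states) tracks whether and how much of `01` has been seen. Each combined state is a pair, one component from each; accept when both components accept.
A 9-state machine:
        0   1  
>  q0   q1  q2 
   q1   q1  q3 
   q2   q4  q5 
   q3   q3  q6 
   q4   q4  q6 
   q5   q7  q0 
   q6   q6  q8 
   q7   q7  q8 
 * q8   q8  q3 
(> = start, * = accepting)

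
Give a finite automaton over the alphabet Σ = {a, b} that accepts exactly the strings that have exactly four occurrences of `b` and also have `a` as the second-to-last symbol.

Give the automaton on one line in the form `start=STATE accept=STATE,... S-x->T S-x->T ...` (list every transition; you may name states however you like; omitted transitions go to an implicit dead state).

start=q0 accept=q16,q19 q0-a->q1 q0-b->q2 q1-a->q3 q1-b->q4 q2-a->q5 q2-b->q6 q3-a->q3 q3-b->q4 q4-a->q5 q4-b->q6 q5-a->q7 q5-b->q8 q6-a->q9 q6-b->q10 q7-a->q7 q7-b->q8 q8-a->q9 q8-b->q10 q9-a->q11 q9-b->q12 q10-a->q13 q10-b->q14 q11-a->q11 q11-b->q12 q12-a->q13 q12-b->q14 q13-a->q15 q13-b->q16 q14-a->q17 q14-b->q18 q15-a->q15 q15-b->q16 q16-a->q17 q16-b->q18 q17-a->q19 q17-b->q20 q18-a->q21 q18-b->q18 q19-a->q19 q19-b->q20 q20-a->q21 q20-b->q18 q21-a->q22 q21-b->q20 q22-a->q22 q22-b->q20

Handle the two conditions separately and then intersect. The first has 6 states tracking the count of `b`s, saturating at 5; the second has 7 states tracking the last 2 symbols read. A product state is a pair (one from each), accepting exactly when both do.
A 23-state machine:
          a    b  
>  q0     q1   q2 
   q1     q3   q4 
   q2     q5   q6 
   q3     q3   q4 
   q4     q5   q6 
   q5     q7   q8 
   q6     q9  q10 
   q7     q7   q8 
   q8     q9  q10 
   q9    q11  q12 
   q10   q13  q14 
   q11   q11  q12 
   q12   q13  q14 
   q13   q15  q16 
   q14   q17  q18 
   q15   q15  q16 
 * q16   q17  q18 
   q17   q19  q20 
   q18   q21  q18 
 * q19   q19  q20 
   q20   q21  q18 
   q21   q22  q20 
   q22   q22  q20 
(> = start, * = accepting)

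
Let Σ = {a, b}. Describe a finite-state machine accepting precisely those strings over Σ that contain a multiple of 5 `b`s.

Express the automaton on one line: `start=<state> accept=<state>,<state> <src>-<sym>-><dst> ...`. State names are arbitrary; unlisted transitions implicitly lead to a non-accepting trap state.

Keep the running count of `b`s modulo 5: each `b` advances along the cycle q0 → q1 → q2 → q3 → q4 → q0 while other symbols loop. Accept at q0.
5 states suffice.
        a   b  
>* q0   q0  q1 
   q1   q1  q2 
   q2   q2  q3 
   q3   q3  q4 
   q4   q4  q0 
(> = start, * = accepting)

start=q0 accept=q0 q0-a->q0 q0-b->q1 q1-a->q1 q1-b->q2 q2-a->q2 q2-b->q3 q3-a->q3 q3-b->q4 q4-a->q4 q4-b->q0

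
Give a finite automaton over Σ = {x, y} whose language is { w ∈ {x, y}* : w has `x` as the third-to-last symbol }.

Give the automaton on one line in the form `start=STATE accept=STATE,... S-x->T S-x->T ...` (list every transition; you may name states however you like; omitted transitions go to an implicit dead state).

start=q0 accept=q7,q8,q9,q10 q0-x->q1 q0-y->q2 q1-x->q3 q1-y->q4 q2-x->q5 q2-y->q6 q3-x->q7 q3-y->q8 q4-x->q9 q4-y->q10 q5-x->q11 q5-y->q12 q6-x->q13 q6-y->q14 q7-x->q7 q7-y->q8 q8-x->q9 q8-y->q10 q9-x->q11 q9-y->q12 q10-x->q13 q10-y->q14 q11-x->q7 q11-y->q8 q12-x->q9 q12-y->q10 q13-x->q11 q13-y->q12 q14-x->q13 q14-y->q14

Because acceptance depends on a position counted from the end, the machine has to buffer the most recent 3 symbols. Make each state the string of the last up-to-3 symbols read; on input `x` shift the window left and append `x`. Accept when the buffered window has length 3 and begins with `x`.
15 states suffice.
          x    y  
>  q0     q1   q2 
   q1     q3   q4 
   q2     q5   q6 
   q3     q7   q8 
   q4     q9  q10 
   q5    q11  q12 
   q6    q13  q14 
 * q7     q7   q8 
 * q8     q9  q10 
 * q9    q11  q12 
 * q10   q13  q14 
   q11    q7   q8 
   q12    q9  q10 
   q13   q11  q12 
   q14   q13  q14 
(> = start, * = accepting)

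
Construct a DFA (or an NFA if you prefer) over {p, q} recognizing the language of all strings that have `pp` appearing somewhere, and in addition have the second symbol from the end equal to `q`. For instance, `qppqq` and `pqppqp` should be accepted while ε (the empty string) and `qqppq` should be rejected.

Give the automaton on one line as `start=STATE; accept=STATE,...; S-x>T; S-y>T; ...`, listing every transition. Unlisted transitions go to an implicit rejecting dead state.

start=s0; accept=s4,s5; s0-p>s1; s0-q>s0; s1-p>s2; s1-q>s0; s2-p>s2; s2-q>s3; s3-p>s4; s3-q>s5; s4-p>s2; s4-q>s3; s5-p>s4; s5-q>s5

Handle the two conditions separately and then intersect. One (3 states) tracks whether and how much of `pp` has been seen; the other (7 states) tracks the last 2 symbols read. Each combined state is a pair, one component from each; accept when both components accept. After merging equivalent states the machine shrinks.
A 6-state machine:
        p   q  
>  s0   s1  s0 
   s1   s2  s0 
   s2   s2  s3 
   s3   s4  s5 
 * s4   s2  s3 
 * s5   s4  s5 
(> = start, * = accepting)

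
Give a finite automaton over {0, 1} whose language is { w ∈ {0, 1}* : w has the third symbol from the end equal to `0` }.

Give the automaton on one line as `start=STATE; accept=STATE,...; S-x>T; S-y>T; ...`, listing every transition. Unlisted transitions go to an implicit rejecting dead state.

Because acceptance depends on a position counted from the end, the machine has to buffer the most recent 3 symbols. Make each state the string of the last up-to-3 symbols read; on input `x` shift the window left and append `x`. Accept when the buffered window has length 3 and begins with `0`.
15 states suffice.
       0  1 
>  A   B  C 
   B   D  E 
   C   F  G 
   D   H  I 
   E   J  K 
   F   L  M 
   G   N  O 
 * H   H  I 
 * I   J  K 
 * J   L  M 
 * K   N  O 
   L   H  I 
   M   J  K 
   N   L  M 
   O   N  O 
(> = start, * = accepting)

start=A; accept=H,I,J,K; A-0>B; A-1>C; B-0>D; B-1>E; C-0>F; C-1>G; D-0>H; D-1>I; E-0>J; E-1>K; F-0>L; F-1>M; G-0>N; G-1>O; H-0>H; H-1>I; I-0>J; I-1>K; J-0>L; J-1>M; K-0>N; K-1>O; L-0>H; L-1>I; M-0>J; M-1>K; N-0>L; N-1>M; O-0>N; O-1>O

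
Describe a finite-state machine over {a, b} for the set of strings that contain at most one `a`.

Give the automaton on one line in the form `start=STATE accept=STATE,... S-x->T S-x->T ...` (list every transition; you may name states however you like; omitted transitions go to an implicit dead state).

start=S0 accept=S0,S1 S0-a->S1 S0-b->S0 S1-a->S2 S1-b->S1 S2-a->S2 S2-b->S2

Count `a`s, saturating at 2: state S0 means no `a` yet, S1 means one `a` seen, S2 means more than one. Each `a` increments (capped at S2); other symbols loop. Accept from {S0, S1}.
A 3-state machine:
        a   b  
>* S0   S1  S0 
 * S1   S2  S1 
   S2   S2  S2 
(> = start, * = accepting)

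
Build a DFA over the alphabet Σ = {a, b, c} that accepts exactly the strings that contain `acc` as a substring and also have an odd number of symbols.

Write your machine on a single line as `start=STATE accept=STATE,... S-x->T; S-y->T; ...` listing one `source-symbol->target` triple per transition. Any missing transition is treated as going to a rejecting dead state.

start=q0; accept=q6; q0-a->q1; q0-b->q2; q0-c->q2; q1-a->q3; q1-b->q0; q1-c->q4; q2-a->q3; q2-b->q0; q2-c->q0; q3-a->q1; q3-b->q2; q3-c->q5; q4-a->q1; q4-b->q2; q4-c->q6; q5-a->q3; q5-b->q0; q5-c->q7; q6-a->q7; q6-b->q7; q6-c->q7; q7-a->q6; q7-b->q6; q7-c->q6

Run two small machines in parallel and take their product. The first has 4 states tracking whether and how much of `acc` has been seen; the second has 2 states tracking the input length modulo 2. A product state is a pair (one from each), accepting exactly when both do.
        a   b   c  
>  q0   q1  q2  q2 
   q1   q3  q0  q4 
   q2   q3  q0  q0 
   q3   q1  q2  q5 
   q4   q1  q2  q6 
   q5   q3  q0  q7 
 * q6   q7  q7  q7 
   q7   q6  q6  q6 
(> = start, * = accepting)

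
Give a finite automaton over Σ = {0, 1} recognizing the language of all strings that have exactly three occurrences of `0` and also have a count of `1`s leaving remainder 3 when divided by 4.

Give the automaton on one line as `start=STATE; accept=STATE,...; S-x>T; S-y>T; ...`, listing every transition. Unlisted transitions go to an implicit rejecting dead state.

start=q0; accept=q18; q0-0>q1; q0-1>q2; q1-0>q3; q1-1>q4; q2-0>q4; q2-1>q5; q3-0>q6; q3-1>q7; q4-0>q7; q4-1>q8; q5-0>q8; q5-1>q9; q6-0>q10; q6-1>q11; q7-0>q11; q7-1>q12; q8-0>q12; q8-1>q13; q9-0>q13; q9-1>q0; q10-0>q10; q10-1>q14; q11-0>q14; q11-1>q15; q12-0>q15; q12-1>q16; q13-0>q16; q13-1>q1; q14-0>q14; q14-1>q17; q15-0>q17; q15-1>q18; q16-0>q18; q16-1>q3; q17-0>q17; q17-1>q19; q18-0>q19; q18-1>q6; q19-0>q19; q19-1>q10

Run two small machines in parallel and take their product. The first has 5 states tracking the count of `0`s, saturating at 4; the second has 4 states tracking the count of `1`s modulo 4. A product state is a pair (one from each), accepting exactly when both do.
With 20 states:
          0    1  
>  q0     q1   q2 
   q1     q3   q4 
   q2     q4   q5 
   q3     q6   q7 
   q4     q7   q8 
   q5     q8   q9 
   q6    q10  q11 
   q7    q11  q12 
   q8    q12  q13 
   q9    q13   q0 
   q10   q10  q14 
   q11   q14  q15 
   q12   q15  q16 
   q13   q16   q1 
   q14   q14  q17 
   q15   q17  q18 
   q16   q18   q3 
   q17   q17  q19 
 * q18   q19   q6 
   q19   q19  q10 
(> = start, * = accepting)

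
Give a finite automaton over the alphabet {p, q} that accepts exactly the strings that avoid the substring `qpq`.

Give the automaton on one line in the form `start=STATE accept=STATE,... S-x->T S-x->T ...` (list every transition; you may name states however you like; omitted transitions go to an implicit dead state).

Track partial matches of the forbidden pattern `qpq`. State D is a dead state reached once `qpq` has occurred; every other state accepts. A means no part of `qpq` is currently matched.
4 states suffice.
       p  q 
>* A   A  B 
 * B   C  B 
 * C   A  D 
   D   D  D 
(> = start, * = accepting)

start=A accept=A,B,C A-p->A A-q->B B-p->C B-q->B C-p->A C-q->D D-p->D D-q->D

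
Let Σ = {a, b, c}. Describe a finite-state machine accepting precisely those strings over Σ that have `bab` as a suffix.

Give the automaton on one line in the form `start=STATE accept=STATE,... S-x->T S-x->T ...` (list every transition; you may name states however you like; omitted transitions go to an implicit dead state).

start=q0 accept=q3 q0-a->q0 q0-b->q1 q0-c->q0 q1-a->q2 q1-b->q1 q1-c->q0 q2-a->q0 q2-b->q3 q2-c->q0 q3-a->q2 q3-b->q1 q3-c->q0

Remember how much of `bab` the current input suffix matches. State q0 means no match yet; q1 means the last symbol is `b`; q2 means the last 2 symbols are `ba`; q3 means the last 3 symbols are `bab`. Only q3 accepts. On a mismatch, fall back to the longest proper suffix that is still a prefix of `bab`.
With 4 states:
        a   b   c  
>  q0   q0  q1  q0 
   q1   q2  q1  q0 
   q2   q0  q3  q0 
 * q3   q2  q1  q0 
(> = start, * = accepting)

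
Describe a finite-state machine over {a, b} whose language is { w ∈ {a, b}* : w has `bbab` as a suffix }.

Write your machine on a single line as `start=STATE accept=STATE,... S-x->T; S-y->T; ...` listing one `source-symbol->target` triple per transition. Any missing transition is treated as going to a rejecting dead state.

start=S0; accept=S4; S0-a->S0; S0-b->S1; S1-a->S0; S1-b->S2; S2-a->S3; S2-b->S2; S3-a->S0; S3-b->S4; S4-a->S0; S4-b->S2

Remember how much of `bbab` the current input suffix matches. State S0 means no match yet; S1 means the last symbol is `b`; S2 means the last 2 symbols are `bb`; S3 means the last 3 symbols are `bba`; S4 means the last 4 symbols are `bbab`. Only S4 accepts. On a mismatch, fall back to the longest proper suffix that is still a prefix of `bbab`.
A 5-state machine:
        a   b  
>  S0   S0  S1 
   S1   S0  S2 
   S2   S3  S2 
   S3   S0  S4 
 * S4   S0  S2 
(> = start, * = accepting)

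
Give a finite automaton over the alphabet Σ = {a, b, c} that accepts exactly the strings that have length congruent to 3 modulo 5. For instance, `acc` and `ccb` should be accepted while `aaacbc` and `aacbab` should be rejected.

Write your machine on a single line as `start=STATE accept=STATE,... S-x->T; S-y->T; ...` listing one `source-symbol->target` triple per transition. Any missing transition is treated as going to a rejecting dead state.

start=q0; accept=q3; q0-a->q1; q0-b->q1; q0-c->q1; q1-a->q2; q1-b->q2; q1-c->q2; q2-a->q3; q2-b->q3; q2-c->q3; q3-a->q4; q3-b->q4; q3-c->q4; q4-a->q0; q4-b->q0; q4-c->q0

Count input length modulo 5: every symbol advances one step around the cycle q0 → q1 → q2 → q3 → q4 → q0. Accept at q3.
With 5 states:
        a   b   c  
>  q0   q1  q1  q1 
   q1   q2  q2  q2 
   q2   q3  q3  q3 
 * q3   q4  q4  q4 
   q4   q0  q0  q0 
(> = start, * = accepting)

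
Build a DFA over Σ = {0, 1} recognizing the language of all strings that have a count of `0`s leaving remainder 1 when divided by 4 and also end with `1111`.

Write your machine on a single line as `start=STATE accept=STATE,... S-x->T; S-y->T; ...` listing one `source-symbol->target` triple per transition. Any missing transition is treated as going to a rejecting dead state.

Build one automaton per condition and run them in lockstep. One (4 states) tracks the count of `0`s modulo 4; the other (5 states) tracks how much of the suffix `1111` has currently been matched. Each combined state is a pair, one component from each; accept when both components accept. After merging equivalent states the machine shrinks.
8 states suffice.
       0  1 
>  A   B  A 
   B   C  D 
   C   E  C 
   D   C  F 
   E   A  E 
   F   C  G 
   G   C  H 
 * H   C  H 
(> = start, * = accepting)

start=A; accept=H; A-0->B; A-1->A; B-0->C; B-1->D; C-0->E; C-1->C; D-0->C; D-1->F; E-0->A; E-1->E; F-0->C; F-1->G; G-0->C; G-1->H; H-0->C; H-1->H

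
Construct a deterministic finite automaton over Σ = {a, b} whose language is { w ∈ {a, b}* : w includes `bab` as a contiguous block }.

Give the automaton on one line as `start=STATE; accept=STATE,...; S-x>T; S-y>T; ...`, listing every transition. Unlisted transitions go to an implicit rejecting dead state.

start=q0; accept=q3; q0-a>q0; q0-b>q1; q1-a>q2; q1-b>q1; q2-a>q0; q2-b>q3; q3-a>q3; q3-b>q3

Track how much of `bab` has been matched so far: state q0 is no progress, q3 is the absorbing accept state reached once `bab` has occurred. Intermediate states record partial matches; on a mismatch, fall back to the longest reusable overlap.
4 states suffice.
        a   b  
>  q0   q0  q1 
   q1   q2  q1 
   q2   q0  q3 
 * q3   q3  q3 
(> = start, * = accepting)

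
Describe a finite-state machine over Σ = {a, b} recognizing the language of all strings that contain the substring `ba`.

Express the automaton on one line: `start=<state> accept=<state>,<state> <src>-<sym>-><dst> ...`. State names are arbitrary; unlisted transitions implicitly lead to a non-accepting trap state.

start=q0 accept=q2 q0-a->q0 q0-b->q1 q1-a->q2 q1-b->q1 q2-a->q2 q2-b->q2

States q0..q1 record the length of the longest prefix of `ba` that matches the current input suffix. Reaching q2 means `ba` has been seen, and we stay there forever. Accept from q2.
3 states suffice.
        a   b  
>  q0   q0  q1 
   q1   q2  q1 
 * q2   q2  q2 
(> = start, * = accepting)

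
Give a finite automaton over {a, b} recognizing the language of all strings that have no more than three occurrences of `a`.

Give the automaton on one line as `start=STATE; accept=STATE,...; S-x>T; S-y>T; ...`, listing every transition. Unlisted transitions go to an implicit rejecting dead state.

Count `a`s, saturating at 4: states q0 through q3 mean 0 through 3 `a`s seen; q4 means more than 3. Each `a` increments (capped at q4); other symbols loop. Accept from {q0, q1, q2, q3}.
        a   b  
>* q0   q1  q0 
 * q1   q2  q1 
 * q2   q3  q2 
 * q3   q4  q3 
   q4   q4  q4 
(> = start, * = accepting)

start=q0; accept=q0,q1,q2,q3; q0-a>q1; q0-b>q0; q1-a>q2; q1-b>q1; q2-a>q3; q2-b>q2; q3-a>q4; q3-b>q3; q4-a>q4; q4-b>q4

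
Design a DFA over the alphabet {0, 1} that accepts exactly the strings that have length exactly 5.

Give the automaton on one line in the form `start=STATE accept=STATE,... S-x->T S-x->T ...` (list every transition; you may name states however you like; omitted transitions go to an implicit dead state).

start=s0 accept=s5 s0-0->s1 s0-1->s1 s1-0->s2 s1-1->s2 s2-0->s3 s2-1->s3 s3-0->s4 s3-1->s4 s4-0->s5 s4-1->s5 s5-0->s6 s5-1->s6 s6-0->s6 s6-1->s6

We only need to distinguish lengths 0, 1, …, 5, and '>5'. Chain s0 → s1 → s2 → s3 → s4 → s5 → s6 on every symbol, with s6 looping. Accepting states: {s5}.
With 7 states:
        0   1  
>  s0   s1  s1 
   s1   s2  s2 
   s2   s3  s3 
   s3   s4  s4 
   s4   s5  s5 
 * s5   s6  s6 
   s6   s6  s6 
(> = start, * = accepting)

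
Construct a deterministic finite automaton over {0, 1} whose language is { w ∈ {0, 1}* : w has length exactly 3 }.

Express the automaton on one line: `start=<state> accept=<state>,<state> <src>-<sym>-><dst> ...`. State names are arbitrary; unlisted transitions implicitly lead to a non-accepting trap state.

We only need to distinguish lengths 0, 1, …, 3, and '>3'. Chain s0 → s1 → s2 → s3 → s4 on every symbol, with s4 looping. Accepting states: {s3}.
A 5-state machine:
        0   1  
>  s0   s1  s1 
   s1   s2  s2 
   s2   s3  s3 
 * s3   s4  s4 
   s4   s4  s4 
(> = start, * = accepting)

start=s0 accept=s3 s0-0->s1 s0-1->s1 s1-0->s2 s1-1->s2 s2-0->s3 s2-1->s3 s3-0->s4 s3-1->s4 s4-0->s4 s4-1->s4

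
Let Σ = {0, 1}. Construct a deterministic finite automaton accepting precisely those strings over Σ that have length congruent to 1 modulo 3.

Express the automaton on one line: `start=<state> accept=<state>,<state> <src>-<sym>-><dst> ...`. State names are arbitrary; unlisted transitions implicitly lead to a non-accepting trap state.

Count input length modulo 3: every symbol advances one step around the cycle s0 → s1 → s2 → s0. Accept at s1.
3 states suffice.
        0   1  
>  s0   s1  s1 
 * s1   s2  s2 
   s2   s0  s0 
(> = start, * = accepting)

start=s0 accept=s1 s0-0->s1 s0-1->s1 s1-0->s2 s1-1->s2 s2-0->s0 s2-1->s0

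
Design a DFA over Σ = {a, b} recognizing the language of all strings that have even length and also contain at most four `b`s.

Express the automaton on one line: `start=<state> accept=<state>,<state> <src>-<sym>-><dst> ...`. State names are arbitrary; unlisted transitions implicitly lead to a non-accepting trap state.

Handle the two conditions separately and then intersect. One (2 states) tracks the input length modulo 2; the other (6 states) tracks the count of `b`s, saturating at 5. Each combined state is a pair, one component from each; accept when both components accept. Minimizing collapses redundant product states.
An 11-state machine:
          a    b  
>* q0     q1   q2 
   q1     q0   q3 
   q2     q3   q4 
 * q3     q2   q5 
 * q4     q5   q6 
   q5     q4   q7 
   q6     q7   q8 
 * q7     q6   q9 
 * q8     q9  q10 
   q9     q8  q10 
   q10   q10  q10 
(> = start, * = accepting)

start=q0 accept=q0,q3,q4,q7,q8 q0-a->q1 q0-b->q2 q1-a->q0 q1-b->q3 q2-a->q3 q2-b->q4 q3-a->q2 q3-b->q5 q4-a->q5 q4-b->q6 q5-a->q4 q5-b->q7 q6-a->q7 q6-b->q8 q7-a->q6 q7-b->q9 q8-a->q9 q8-b->q10 q9-a->q8 q9-b->q10 q10-a->q10 q10-b->q10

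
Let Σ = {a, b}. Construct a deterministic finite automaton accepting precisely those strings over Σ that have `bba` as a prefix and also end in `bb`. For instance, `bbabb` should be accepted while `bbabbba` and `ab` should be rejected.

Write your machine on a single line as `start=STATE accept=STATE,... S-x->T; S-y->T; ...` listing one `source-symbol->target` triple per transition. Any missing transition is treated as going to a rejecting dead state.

Run two small machines in parallel and take their product. The first has 5 states tracking whether the input so far still matches the prefix `bba`; the second has 3 states tracking how much of the suffix `bb` has currently been matched. A product state is a pair (one from each), accepting exactly when both do.
A 9-state machine:
        a   b  
>  s0   s1  s2 
   s1   s1  s3 
   s2   s1  s4 
   s3   s1  s5 
   s4   s6  s5 
   s5   s1  s5 
   s6   s6  s7 
   s7   s6  s8 
 * s8   s6  s8 
(> = start, * = accepting)

start=s0; accept=s8; s0-a->s1; s0-b->s2; s1-a->s1; s1-b->s3; s2-a->s1; s2-b->s4; s3-a->s1; s3-b->s5; s4-a->s6; s4-b->s5; s5-a->s1; s5-b->s5; s6-a->s6; s6-b->s7; s7-a->s6; s7-b->s8; s8-a->s6; s8-b->s8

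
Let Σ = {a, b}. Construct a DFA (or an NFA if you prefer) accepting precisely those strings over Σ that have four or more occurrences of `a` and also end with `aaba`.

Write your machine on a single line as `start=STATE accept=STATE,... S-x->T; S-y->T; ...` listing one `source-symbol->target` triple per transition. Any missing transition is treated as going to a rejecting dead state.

Run two small machines in parallel and take their product. One (6 states) tracks the count of `a`s, saturating at 5; the other (5 states) tracks how much of the suffix `aaba` has currently been matched. Each combined state is a pair, one component from each; accept when both components accept. Equivalent product states are then merged.
6 states suffice.
        a   b  
>  q0   q1  q0 
   q1   q2  q1 
   q2   q3  q1 
   q3   q3  q4 
   q4   q5  q1 
 * q5   q3  q1 
(> = start, * = accepting)

start=q0; accept=q5; q0-a->q1; q0-b->q0; q1-a->q2; q1-b->q1; q2-a->q3; q2-b->q1; q3-a->q3; q3-b->q4; q4-a->q5; q4-b->q1; q5-a->q3; q5-b->q1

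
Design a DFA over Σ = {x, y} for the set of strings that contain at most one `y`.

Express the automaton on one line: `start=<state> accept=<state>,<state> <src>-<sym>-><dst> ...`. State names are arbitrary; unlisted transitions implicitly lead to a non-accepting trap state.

start=A accept=A,B A-x->A A-y->B B-x->B B-y->C C-x->C C-y->C

Count `y`s, saturating at 2: state A means no `y` yet, B means one `y` seen, C means more than one. Each `y` increments (capped at C); other symbols loop. Accept from {A, B}.
3 states suffice.
       x  y 
>* A   A  B 
 * B   B  C 
   C   C  C 
(> = start, * = accepting)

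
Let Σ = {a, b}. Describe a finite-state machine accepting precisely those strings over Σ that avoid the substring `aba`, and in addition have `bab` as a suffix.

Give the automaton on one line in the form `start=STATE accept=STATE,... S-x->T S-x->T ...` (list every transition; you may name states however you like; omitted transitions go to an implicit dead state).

Build one automaton per condition and run them in lockstep. One (4 states) tracks partial matches of the forbidden pattern `aba`; the other (4 states) tracks how much of the suffix `bab` has currently been matched. Each combined state is a pair, one component from each; accept when both components accept. Equivalent product states are then merged.
        a   b  
>  q0   q1  q2 
   q1   q1  q3 
   q2   q4  q2 
   q3   q5  q2 
   q4   q1  q6 
   q5   q5  q5 
 * q6   q5  q2 
(> = start, * = accepting)

start=q0 accept=q6 q0-a->q1 q0-b->q2 q1-a->q1 q1-b->q3 q2-a->q4 q2-b->q2 q3-a->q5 q3-b->q2 q4-a->q1 q4-b->q6 q5-a->q5 q5-b->q5 q6-a->q5 q6-b->q2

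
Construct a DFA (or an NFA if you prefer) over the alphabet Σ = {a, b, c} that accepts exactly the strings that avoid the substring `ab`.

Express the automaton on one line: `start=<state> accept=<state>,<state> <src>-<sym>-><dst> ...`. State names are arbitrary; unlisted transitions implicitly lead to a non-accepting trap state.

Track partial matches of the forbidden pattern `ab`. State q2 is a dead state reached once `ab` has occurred; every other state accepts. q0 means no part of `ab` is currently matched.
With 3 states:
        a   b   c  
>* q0   q1  q0  q0 
 * q1   q1  q2  q0 
   q2   q2  q2  q2 
(> = start, * = accepting)

start=q0 accept=q0,q1 q0-a->q1 q0-b->q0 q0-c->q0 q1-a->q1 q1-b->q2 q1-c->q0 q2-a->q2 q2-b->q2 q2-c->q2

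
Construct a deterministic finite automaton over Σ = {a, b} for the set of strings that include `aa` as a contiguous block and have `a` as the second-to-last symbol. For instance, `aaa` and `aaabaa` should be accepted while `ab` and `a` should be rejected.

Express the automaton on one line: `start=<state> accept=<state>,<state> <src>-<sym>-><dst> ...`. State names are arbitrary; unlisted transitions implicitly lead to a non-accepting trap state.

Build one automaton per condition and run them in lockstep. One (3 states) tracks whether and how much of `aa` has been seen; the other (7 states) tracks the last 2 symbols read. Each combined state is a pair, one component from each; accept when both components accept.
With 10 states:
        a   b  
>  q0   q1  q2 
   q1   q3  q4 
   q2   q5  q6 
 * q3   q3  q7 
   q4   q5  q6 
   q5   q3  q4 
   q6   q5  q6 
 * q7   q8  q9 
   q8   q3  q7 
   q9   q8  q9 
(> = start, * = accepting)

start=q0 accept=q3,q7 q0-a->q1 q0-b->q2 q1-a->q3 q1-b->q4 q2-a->q5 q2-b->q6 q3-a->q3 q3-b->q7 q4-a->q5 q4-b->q6 q5-a->q3 q5-b->q4 q6-a->q5 q6-b->q6 q7-a->q8 q7-b->q9 q8-a->q3 q8-b->q7 q9-a->q8 q9-b->q9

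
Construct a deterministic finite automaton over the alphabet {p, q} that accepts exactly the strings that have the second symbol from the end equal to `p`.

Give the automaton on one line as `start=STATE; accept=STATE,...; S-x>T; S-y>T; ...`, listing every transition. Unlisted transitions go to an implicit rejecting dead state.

A DFA must remember the last 2 symbols (since which symbol is second-to-last isn't known until the input ends). Use one state per possible window of the last ≤2 symbols; accept from those whose window starts with `p`.
A 7-state machine:
        p   q  
>  S0   S1  S2 
   S1   S3  S4 
   S2   S5  S6 
 * S3   S3  S4 
 * S4   S5  S6 
   S5   S3  S4 
   S6   S5  S6 
(> = start, * = accepting)

start=S0; accept=S3,S4; S0-p>S1; S0-q>S2; S1-p>S3; S1-q>S4; S2-p>S5; S2-q>S6; S3-p>S3; S3-q>S4; S4-p>S5; S4-q>S6; S5-p>S3; S5-q>S4; S6-p>S5; S6-q>S6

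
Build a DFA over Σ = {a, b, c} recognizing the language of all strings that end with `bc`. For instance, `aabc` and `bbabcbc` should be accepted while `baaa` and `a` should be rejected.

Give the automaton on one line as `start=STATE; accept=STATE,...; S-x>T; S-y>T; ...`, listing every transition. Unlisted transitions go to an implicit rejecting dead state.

Remember how much of `bc` the current input suffix matches. State s0 means no match yet; s1 means the last symbol is `b`; s2 means the last 2 symbols are `bc`. Only s2 accepts. On a mismatch, fall back to the longest proper suffix that is still a prefix of `bc`.
3 states suffice.
        a   b   c  
>  s0   s0  s1  s0 
   s1   s0  s1  s2 
 * s2   s0  s1  s0 
(> = start, * = accepting)

start=s0; accept=s2; s0-a>s0; s0-b>s1; s0-c>s0; s1-a>s0; s1-b>s1; s1-c>s2; s2-a>s0; s2-b>s1; s2-c>s0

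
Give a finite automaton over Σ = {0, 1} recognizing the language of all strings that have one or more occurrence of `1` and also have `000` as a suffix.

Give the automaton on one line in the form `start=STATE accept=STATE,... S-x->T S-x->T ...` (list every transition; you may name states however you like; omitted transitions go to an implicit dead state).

Build one automaton per condition and run them in lockstep. One (3 states) tracks the count of `1`s, saturating at 2; the other (4 states) tracks how much of the suffix `000` has currently been matched. Each combined state is a pair, one component from each; accept when both components accept.
With 12 states:
          0    1  
>  s0     s1   s2 
   s1     s3   s2 
   s2     s4   s5 
   s3     s6   s2 
   s4     s7   s5 
   s5     s8   s5 
   s6     s6   s2 
   s7     s9   s5 
   s8    s10   s5 
 * s9     s9   s5 
   s10   s11   s5 
 * s11   s11   s5 
(> = start, * = accepting)

start=s0 accept=s9,s11 s0-0->s1 s0-1->s2 s1-0->s3 s1-1->s2 s2-0->s4 s2-1->s5 s3-0->s6 s3-1->s2 s4-0->s7 s4-1->s5 s5-0->s8 s5-1->s5 s6-0->s6 s6-1->s2 s7-0->s9 s7-1->s5 s8-0->s10 s8-1->s5 s9-0->s9 s9-1->s5 s10-0->s11 s10-1->s5 s11-0->s11 s11-1->s5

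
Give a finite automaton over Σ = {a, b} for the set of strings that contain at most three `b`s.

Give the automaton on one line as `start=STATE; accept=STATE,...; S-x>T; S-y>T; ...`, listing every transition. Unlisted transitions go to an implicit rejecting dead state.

Only the number of `b`s matters, and only up to 4. Make a chain S0 → S1 → S2 → S3 → S4 advanced by each `b` (with S4 absorbing); every other symbol self-loops. The accepting set is {S0, S1, S2, S3}.
        a   b  
>* S0   S0  S1 
 * S1   S1  S2 
 * S2   S2  S3 
 * S3   S3  S4 
   S4   S4  S4 
(> = start, * = accepting)

start=S0; accept=S0,S1,S2,S3; S0-a>S0; S0-b>S1; S1-a>S1; S1-b>S2; S2-a>S2; S2-b>S3; S3-a>S3; S3-b>S4; S4-a>S4; S4-b>S4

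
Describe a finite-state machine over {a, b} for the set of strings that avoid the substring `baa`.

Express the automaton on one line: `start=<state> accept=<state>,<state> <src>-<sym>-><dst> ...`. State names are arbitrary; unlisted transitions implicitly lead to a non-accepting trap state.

start=s0 accept=s0,s1,s2 s0-a->s0 s0-b->s1 s1-a->s2 s1-b->s1 s2-a->s3 s2-b->s1 s3-a->s3 s3-b->s3

Track partial matches of the forbidden pattern `baa`. State s3 is a dead state reached once `baa` has occurred; every other state accepts. s0 means no part of `baa` is currently matched.
4 states suffice.
        a   b  
>* s0   s0  s1 
 * s1   s2  s1 
 * s2   s3  s1 
   s3   s3  s3 
(> = start, * = accepting)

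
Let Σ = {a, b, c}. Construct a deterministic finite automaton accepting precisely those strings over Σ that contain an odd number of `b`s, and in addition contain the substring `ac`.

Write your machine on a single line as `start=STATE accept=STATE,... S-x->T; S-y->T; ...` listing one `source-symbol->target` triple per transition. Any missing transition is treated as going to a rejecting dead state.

start=S0; accept=S5; S0-a->S1; S0-b->S2; S0-c->S0; S1-a->S1; S1-b->S2; S1-c->S3; S2-a->S4; S2-b->S0; S2-c->S2; S3-a->S3; S3-b->S5; S3-c->S3; S4-a->S4; S4-b->S0; S4-c->S5; S5-a->S5; S5-b->S3; S5-c->S5

Build one automaton per condition and run them in lockstep. One (2 states) tracks the count of `b`s modulo 2; the other (3 states) tracks whether and how much of `ac` has been seen. Each combined state is a pair, one component from each; accept when both components accept.
With 6 states:
        a   b   c  
>  S0   S1  S2  S0 
   S1   S1  S2  S3 
   S2   S4  S0  S2 
   S3   S3  S5  S3 
   S4   S4  S0  S5 
 * S5   S5  S3  S5 
(> = start, * = accepting)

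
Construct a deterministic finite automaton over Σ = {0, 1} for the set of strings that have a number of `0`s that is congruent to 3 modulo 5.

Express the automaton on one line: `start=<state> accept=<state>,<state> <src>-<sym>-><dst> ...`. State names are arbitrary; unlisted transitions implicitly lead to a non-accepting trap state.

Keep the running count of `0`s modulo 5: each `0` advances along the cycle A → B → C → D → E → A while other symbols loop. Accept at D.
A 5-state machine:
       0  1 
>  A   B  A 
   B   C  B 
   C   D  C 
 * D   E  D 
   E   A  E 
(> = start, * = accepting)

start=A accept=D A-0->B A-1->A B-0->C B-1->B C-0->D C-1->C D-0->E D-1->D E-0->A E-1->E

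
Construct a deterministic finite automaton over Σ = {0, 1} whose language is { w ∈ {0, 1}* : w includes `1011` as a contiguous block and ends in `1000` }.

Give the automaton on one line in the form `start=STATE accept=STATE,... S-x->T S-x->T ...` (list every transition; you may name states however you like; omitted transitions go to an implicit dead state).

Handle the two conditions separately and then intersect. One (5 states) tracks whether and how much of `1011` has been seen; the other (5 states) tracks how much of the suffix `1000` has currently been matched. Each combined state is a pair, one component from each; accept when both components accept.
11 states suffice.
          0    1  
>  q0     q0   q1 
   q1     q2   q1 
   q2     q3   q4 
   q3     q5   q1 
   q4     q2   q6 
   q5     q0   q1 
   q6     q7   q6 
   q7     q8   q6 
   q8     q9   q6 
 * q9    q10   q6 
   q10   q10   q6 
(> = start, * = accepting)

start=q0 accept=q9 q0-0->q0 q0-1->q1 q1-0->q2 q1-1->q1 q2-0->q3 q2-1->q4 q3-0->q5 q3-1->q1 q4-0->q2 q4-1->q6 q5-0->q0 q5-1->q1 q6-0->q7 q6-1->q6 q7-0->q8 q7-1->q6 q8-0->q9 q8-1->q6 q9-0->q10 q9-1->q6 q10-0->q10 q10-1->q6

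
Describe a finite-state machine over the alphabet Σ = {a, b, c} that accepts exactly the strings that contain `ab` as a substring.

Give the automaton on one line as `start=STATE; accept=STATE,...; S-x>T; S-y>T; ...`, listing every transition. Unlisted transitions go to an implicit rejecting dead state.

Track how much of `ab` has been matched so far: state s0 is no progress, s2 is the absorbing accept state reached once `ab` has occurred. Intermediate states record partial matches; on a mismatch, fall back to the longest reusable overlap.
3 states suffice.
        a   b   c  
>  s0   s1  s0  s0 
   s1   s1  s2  s0 
 * s2   s2  s2  s2 
(> = start, * = accepting)

start=s0; accept=s2; s0-a>s1; s0-b>s0; s0-c>s0; s1-a>s1; s1-b>s2; s1-c>s0; s2-a>s2; s2-b>s2; s2-c>s2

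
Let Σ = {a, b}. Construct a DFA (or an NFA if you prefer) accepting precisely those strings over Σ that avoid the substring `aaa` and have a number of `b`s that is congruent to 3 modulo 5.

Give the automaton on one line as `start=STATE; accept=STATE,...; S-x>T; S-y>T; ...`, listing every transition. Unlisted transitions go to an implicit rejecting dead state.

Handle the two conditions separately and then intersect. One (4 states) tracks partial matches of the forbidden pattern `aaa`; the other (5 states) tracks the count of `b`s modulo 5. Each combined state is a pair, one component from each; accept when both components accept. After merging equivalent states the machine shrinks.
          a    b  
>  q0     q1   q2 
   q1     q3   q2 
   q2     q4   q5 
   q3     q6   q2 
   q4     q7   q5 
   q5     q8   q9 
   q6     q6   q6 
   q7     q6   q5 
   q8    q10   q9 
 * q9    q11  q12 
   q10    q6   q9 
 * q11   q13  q12 
   q12   q14   q0 
 * q13    q6  q12 
   q14   q15   q0 
   q15    q6   q0 
(> = start, * = accepting)

start=q0; accept=q9,q11,q13; q0-a>q1; q0-b>q2; q1-a>q3; q1-b>q2; q2-a>q4; q2-b>q5; q3-a>q6; q3-b>q2; q4-a>q7; q4-b>q5; q5-a>q8; q5-b>q9; q6-a>q6; q6-b>q6; q7-a>q6; q7-b>q5; q8-a>q10; q8-b>q9; q9-a>q11; q9-b>q12; q10-a>q6; q10-b>q9; q11-a>q13; q11-b>q12; q12-a>q14; q12-b>q0; q13-a>q6; q13-b>q12; q14-a>q15; q14-b>q0; q15-a>q6; q15-b>q0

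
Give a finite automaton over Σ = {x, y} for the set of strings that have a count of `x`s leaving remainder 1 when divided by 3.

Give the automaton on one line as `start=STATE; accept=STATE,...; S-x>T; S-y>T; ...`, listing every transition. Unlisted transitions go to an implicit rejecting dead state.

Keep the running count of `x`s modulo 3: each `x` advances along the cycle s0 → s1 → s2 → s0 while other symbols loop. Accept at s1.
        x   y  
>  s0   s1  s0 
 * s1   s2  s1 
   s2   s0  s2 
(> = start, * = accepting)

start=s0; accept=s1; s0-x>s1; s0-y>s0; s1-x>s2; s1-y>s1; s2-x>s0; s2-y>s2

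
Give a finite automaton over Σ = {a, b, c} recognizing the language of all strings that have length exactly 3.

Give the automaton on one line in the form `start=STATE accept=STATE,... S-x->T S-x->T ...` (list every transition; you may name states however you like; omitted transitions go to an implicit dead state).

Count input length up to 4: every symbol moves from s0 toward s4, which means 'more than 3' and absorbs. Accept from {s3}.
        a   b   c  
>  s0   s1  s1  s1 
   s1   s2  s2  s2 
   s2   s3  s3  s3 
 * s3   s4  s4  s4 
   s4   s4  s4  s4 
(> = start, * = accepting)

start=s0 accept=s3 s0-a->s1 s0-b->s1 s0-c->s1 s1-a->s2 s1-b->s2 s1-c->s2 s2-a->s3 s2-b->s3 s2-c->s3 s3-a->s4 s3-b->s4 s3-c->s4 s4-a->s4 s4-b->s4 s4-c->s4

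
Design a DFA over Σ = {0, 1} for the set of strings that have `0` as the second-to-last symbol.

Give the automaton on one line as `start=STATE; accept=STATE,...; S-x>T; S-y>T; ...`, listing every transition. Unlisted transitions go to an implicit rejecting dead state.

Because acceptance depends on a position counted from the end, the machine has to buffer the most recent 2 symbols. Make each state the string of the last up-to-2 symbols read; on input `x` shift the window left and append `x`. Accept when the buffered window has length 2 and begins with `0`.
With 7 states:
       0  1 
>  A   B  C 
   B   D  E 
   C   F  G 
 * D   D  E 
 * E   F  G 
   F   D  E 
   G   F  G 
(> = start, * = accepting)

start=A; accept=D,E; A-0>B; A-1>C; B-0>D; B-1>E; C-0>F; C-1>G; D-0>D; D-1>E; E-0>F; E-1>G; F-0>D; F-1>E; G-0>F; G-1>G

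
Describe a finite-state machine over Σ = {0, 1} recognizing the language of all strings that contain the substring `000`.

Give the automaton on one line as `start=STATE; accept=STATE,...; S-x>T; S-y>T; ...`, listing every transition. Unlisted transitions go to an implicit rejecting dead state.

Track how much of `000` has been matched so far: state q0 is no progress, q3 is the absorbing accept state reached once `000` has occurred. Intermediate states record partial matches; on a mismatch, fall back to the longest reusable overlap.
With 4 states:
        0   1  
>  q0   q1  q0 
   q1   q2  q0 
   q2   q3  q0 
 * q3   q3  q3 
(> = start, * = accepting)

start=q0; accept=q3; q0-0>q1; q0-1>q0; q1-0>q2; q1-1>q0; q2-0>q3; q2-1>q0; q3-0>q3; q3-1>q3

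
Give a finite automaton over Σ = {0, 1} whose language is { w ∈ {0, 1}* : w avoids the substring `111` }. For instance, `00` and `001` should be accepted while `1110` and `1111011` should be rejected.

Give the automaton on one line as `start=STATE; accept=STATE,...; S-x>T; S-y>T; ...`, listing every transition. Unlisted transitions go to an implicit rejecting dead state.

start=q0; accept=q0,q1,q2; q0-0>q0; q0-1>q1; q1-0>q0; q1-1>q2; q2-0>q0; q2-1>q3; q3-0>q3; q3-1>q3

This is the complement of 'contains `111`'. Use the same substring-matching states — q0 through q3 holding how much of `111` has just been matched — but flip the accepting set: everything except the trap q3 accepts.
A 4-state machine:
        0   1  
>* q0   q0  q1 
 * q1   q0  q2 
 * q2   q0  q3 
   q3   q3  q3 
(> = start, * = accepting)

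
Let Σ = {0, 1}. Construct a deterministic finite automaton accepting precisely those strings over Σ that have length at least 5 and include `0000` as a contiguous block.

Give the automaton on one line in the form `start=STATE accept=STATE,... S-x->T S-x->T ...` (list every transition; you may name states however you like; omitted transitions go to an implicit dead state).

start=q0 accept=q9 q0-0->q1 q0-1->q2 q1-0->q3 q1-1->q2 q2-0->q4 q2-1->q2 q3-0->q5 q3-1->q2 q4-0->q6 q4-1->q2 q5-0->q7 q5-1->q2 q6-0->q8 q6-1->q2 q7-0->q9 q7-1->q9 q8-0->q9 q8-1->q2 q9-0->q9 q9-1->q9

Handle the two conditions separately and then intersect. One (7 states) tracks the input length, saturating at 6; the other (5 states) tracks whether and how much of `0000` has been seen. Each combined state is a pair, one component from each; accept when both components accept. Minimizing collapses redundant product states.
A 10-state machine:
        0   1  
>  q0   q1  q2 
   q1   q3  q2 
   q2   q4  q2 
   q3   q5  q2 
   q4   q6  q2 
   q5   q7  q2 
   q6   q8  q2 
   q7   q9  q9 
   q8   q9  q2 
 * q9   q9  q9 
(> = start, * = accepting)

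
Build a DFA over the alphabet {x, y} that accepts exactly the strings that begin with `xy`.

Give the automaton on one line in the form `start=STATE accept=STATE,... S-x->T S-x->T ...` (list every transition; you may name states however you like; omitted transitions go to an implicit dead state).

Check the first 2 symbols one by one: S0 through S1 record how many have matched `xy` so far; any wrong symbol goes to the dead state S3. After all 2 match we enter the accepting sink S2.
A 4-state machine:
        x   y  
>  S0   S1  S3 
   S1   S3  S2 
 * S2   S2  S2 
   S3   S3  S3 
(> = start, * = accepting)

start=S0 accept=S2 S0-x->S1 S0-y->S3 S1-x->S3 S1-y->S2 S2-x->S2 S2-y->S2 S3-x->S3 S3-y->S3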